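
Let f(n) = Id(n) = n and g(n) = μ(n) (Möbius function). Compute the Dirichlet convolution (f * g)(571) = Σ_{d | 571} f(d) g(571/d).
(Id * μ)(571) = 570

Divisors of 571: [1, 571]. For each d | 571:
  d = 1: Id(1) · μ(571/1) = 1 · -1 = -1
  d = 571: Id(571) · μ(571/571) = 571 · 1 = 571
Summing: (Id * μ)(571) = -1 + 571 = 570.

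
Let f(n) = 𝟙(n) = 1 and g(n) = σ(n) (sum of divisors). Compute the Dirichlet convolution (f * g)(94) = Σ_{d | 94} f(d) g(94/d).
(𝟙 * σ)(94) = 196

Divisors of 94: [1, 2, 47, 94]. For each d | 94:
  d = 1: 𝟙(1) · σ(94/1) = 1 · 144 = 144
  d = 2: 𝟙(2) · σ(94/2) = 1 · 48 = 48
  d = 47: 𝟙(47) · σ(94/47) = 1 · 3 = 3
  d = 94: 𝟙(94) · σ(94/94) = 1 · 1 = 1
Summing: (𝟙 * σ)(94) = 144 + 48 + 3 + 1 = 196.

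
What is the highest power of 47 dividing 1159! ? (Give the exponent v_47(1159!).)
v_47(1159!) = 24

Legendre's formula: v_p(n!) = Σ_{k ≥ 1} ⌊n / p^k⌋. For p = 47, n = 1159, the terms are:
  ⌊1159/47^1⌋ = ⌊1159/47⌋ = 24
(the next term ⌊1159/47^2⌋ = 0, terminating the sum). Summing: v_47(1159!) = 24 = 24.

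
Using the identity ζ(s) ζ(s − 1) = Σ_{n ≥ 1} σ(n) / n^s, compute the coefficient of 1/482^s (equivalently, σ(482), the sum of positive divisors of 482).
σ(482) = 726

In the product (Σ m^0/m^s)(Σ k / k^s) = Σ (Σ_{d | n} d) / n^s, the coefficient of 1/n^s is σ(n) = Σ_{d | n} d. For n = 482, divisors are [1, 2, 241, 482]; summing: σ(482) = 726.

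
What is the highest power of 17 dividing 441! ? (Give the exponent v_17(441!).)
v_17(441!) = 26

Legendre's formula: v_p(n!) = Σ_{k ≥ 1} ⌊n / p^k⌋. For p = 17, n = 441, the terms are:
  ⌊441/17^1⌋ = ⌊441/17⌋ = 25
  ⌊441/17^2⌋ = ⌊441/289⌋ = 1
(the next term ⌊441/17^3⌋ = 0, terminating the sum). Summing: v_17(441!) = 25 + 1 = 26.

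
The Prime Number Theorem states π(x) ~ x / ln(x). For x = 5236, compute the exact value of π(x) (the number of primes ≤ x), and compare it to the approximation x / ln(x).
π(5236) = 696;  x/ln(x) ≈ 611.45;  relative error ≈ 12.15%.

Directly count primes up to 5236: π(5236) = 696. The PNT approximation gives 5236/ln(5236) ≈ 5236/8.56331 ≈ 611.45. Relative error (π(x) − x/ln(x)) / π(x) ≈ 12.15%; the approximation is known to undercount slightly (Li(x) is a better estimate).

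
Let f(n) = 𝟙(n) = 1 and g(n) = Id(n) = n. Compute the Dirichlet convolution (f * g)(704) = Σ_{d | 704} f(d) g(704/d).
(𝟙 * Id)(704) = 1524

Divisors of 704: [1, 2, 4, 8, 11, 16, 22, 32, 44, 64, 88, 176, 352, 704]. For each d | 704:
  d = 1: 𝟙(1) · Id(704/1) = 1 · 704 = 704
  d = 2: 𝟙(2) · Id(704/2) = 1 · 352 = 352
  d = 4: 𝟙(4) · Id(704/4) = 1 · 176 = 176
  d = 8: 𝟙(8) · Id(704/8) = 1 · 88 = 88
  d = 11: 𝟙(11) · Id(704/11) = 1 · 64 = 64
  d = 16: 𝟙(16) · Id(704/16) = 1 · 44 = 44
  d = 22: 𝟙(22) · Id(704/22) = 1 · 32 = 32
  d = 32: 𝟙(32) · Id(704/32) = 1 · 22 = 22
  d = 44: 𝟙(44) · Id(704/44) = 1 · 16 = 16
  d = 64: 𝟙(64) · Id(704/64) = 1 · 11 = 11
  d = 88: 𝟙(88) · Id(704/88) = 1 · 8 = 8
  d = 176: 𝟙(176) · Id(704/176) = 1 · 4 = 4
  d = 352: 𝟙(352) · Id(704/352) = 1 · 2 = 2
  d = 704: 𝟙(704) · Id(704/704) = 1 · 1 = 1
Summing: (𝟙 * Id)(704) = 704 + 352 + 176 + 88 + 64 + 44 + 32 + 22 + 16 + 11 + 8 + 4 + 2 + 1 = 1524.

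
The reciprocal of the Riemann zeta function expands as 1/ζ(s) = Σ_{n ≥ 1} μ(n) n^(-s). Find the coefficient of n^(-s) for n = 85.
μ(85) = 1

Factor n = 85 = 5 · 17. μ(n) = 0 if any exponent ≥ 2 (not squarefree); otherwise μ(n) = (−1)^{ω(n)} where ω(n) is the number of distinct prime factors. Applying: μ(85) = 1.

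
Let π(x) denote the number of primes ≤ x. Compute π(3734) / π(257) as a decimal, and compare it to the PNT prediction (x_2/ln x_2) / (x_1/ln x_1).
π(3734)/π(257) = 521/55 ≈ 9.4727;  PNT prediction ≈ 9.8020.

π(257) = 55 and π(3734) = 521, so π(3734)/π(257) ≈ 9.4727. The PNT-predicted ratio is (3734/ln(3734)) / (257/ln(257)) ≈ 9.8020. The two agree to within a few percent, as expected.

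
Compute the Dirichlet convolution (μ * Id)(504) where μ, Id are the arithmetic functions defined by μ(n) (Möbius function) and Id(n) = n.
(μ * Id)(504) = 144

Divisors of 504: [1, 2, 3, 4, 6, 7, 8, 9, 12, 14, 18, 21, 24, 28, 36, 42, 56, 63, 72, 84, 126, 168, 252, 504]. For each d | 504:
  d = 1: μ(1) · Id(504/1) = 1 · 504 = 504
  d = 2: μ(2) · Id(504/2) = -1 · 252 = -252
  d = 3: μ(3) · Id(504/3) = -1 · 168 = -168
  d = 4: μ(4) · Id(504/4) = 0 · 126 = 0
  d = 6: μ(6) · Id(504/6) = 1 · 84 = 84
  d = 7: μ(7) · Id(504/7) = -1 · 72 = -72
  d = 8: μ(8) · Id(504/8) = 0 · 63 = 0
  d = 9: μ(9) · Id(504/9) = 0 · 56 = 0
  d = 12: μ(12) · Id(504/12) = 0 · 42 = 0
  d = 14: μ(14) · Id(504/14) = 1 · 36 = 36
  d = 18: μ(18) · Id(504/18) = 0 · 28 = 0
  d = 21: μ(21) · Id(504/21) = 1 · 24 = 24
  d = 24: μ(24) · Id(504/24) = 0 · 21 = 0
  d = 28: μ(28) · Id(504/28) = 0 · 18 = 0
  d = 36: μ(36) · Id(504/36) = 0 · 14 = 0
  d = 42: μ(42) · Id(504/42) = -1 · 12 = -12
  d = 56: μ(56) · Id(504/56) = 0 · 9 = 0
  d = 63: μ(63) · Id(504/63) = 0 · 8 = 0
  d = 72: μ(72) · Id(504/72) = 0 · 7 = 0
  d = 84: μ(84) · Id(504/84) = 0 · 6 = 0
  d = 126: μ(126) · Id(504/126) = 0 · 4 = 0
  d = 168: μ(168) · Id(504/168) = 0 · 3 = 0
  d = 252: μ(252) · Id(504/252) = 0 · 2 = 0
  d = 504: μ(504) · Id(504/504) = 0 · 1 = 0
Summing: (μ * Id)(504) = 504 + -252 + -168 + 0 + 84 + -72 + 0 + 0 + 0 + 36 + 0 + 24 + 0 + 0 + 0 + -12 + 0 + 0 + 0 + 0 + 0 + 0 + 0 + 0 = 144.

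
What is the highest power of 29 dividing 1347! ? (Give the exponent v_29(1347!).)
v_29(1347!) = 47

Legendre's formula: v_p(n!) = Σ_{k ≥ 1} ⌊n / p^k⌋. For p = 29, n = 1347, the terms are:
  ⌊1347/29^1⌋ = ⌊1347/29⌋ = 46
  ⌊1347/29^2⌋ = ⌊1347/841⌋ = 1
(the next term ⌊1347/29^3⌋ = 0, terminating the sum). Summing: v_29(1347!) = 46 + 1 = 47.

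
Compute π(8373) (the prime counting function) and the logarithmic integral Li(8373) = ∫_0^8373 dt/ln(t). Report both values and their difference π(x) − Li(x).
π(8373) = 1048;  Li(8373) ≈ 1067.81;  π(x) − Li(x) ≈ -19.81.

Direct count of primes ≤ 8373 gives π(8373) = 1048. Numerical evaluation of the logarithmic integral gives Li(8373) ≈ 1067.81. The difference π(x) − Li(x) ≈ -19.81 is typically negative for small/moderate x (Li(x) overestimates), though Littlewood's theorem shows this sign changes infinitely often.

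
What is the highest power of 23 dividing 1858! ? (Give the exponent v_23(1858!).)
v_23(1858!) = 83

Legendre's formula: v_p(n!) = Σ_{k ≥ 1} ⌊n / p^k⌋. For p = 23, n = 1858, the terms are:
  ⌊1858/23^1⌋ = ⌊1858/23⌋ = 80
  ⌊1858/23^2⌋ = ⌊1858/529⌋ = 3
(the next term ⌊1858/23^3⌋ = 0, terminating the sum). Summing: v_23(1858!) = 80 + 3 = 83.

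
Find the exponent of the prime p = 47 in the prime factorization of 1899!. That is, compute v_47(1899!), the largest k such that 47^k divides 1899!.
v_47(1899!) = 40

Legendre's formula: v_p(n!) = Σ_{k ≥ 1} ⌊n / p^k⌋. For p = 47, n = 1899, the terms are:
  ⌊1899/47^1⌋ = ⌊1899/47⌋ = 40
(the next term ⌊1899/47^2⌋ = 0, terminating the sum). Summing: v_47(1899!) = 40 = 40.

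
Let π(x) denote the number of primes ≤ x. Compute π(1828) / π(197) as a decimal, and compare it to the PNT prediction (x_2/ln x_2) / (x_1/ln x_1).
π(1828)/π(197) = 281/45 ≈ 6.2444;  PNT prediction ≈ 6.5270.

π(197) = 45 and π(1828) = 281, so π(1828)/π(197) ≈ 6.2444. The PNT-predicted ratio is (1828/ln(1828)) / (197/ln(197)) ≈ 6.5270. The two agree to within a few percent, as expected.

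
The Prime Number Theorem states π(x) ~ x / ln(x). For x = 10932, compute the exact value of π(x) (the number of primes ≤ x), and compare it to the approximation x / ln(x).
π(10932) = 1327;  x/ln(x) ≈ 1175.55;  relative error ≈ 11.41%.

Directly count primes up to 10932: π(10932) = 1327. The PNT approximation gives 10932/ln(10932) ≈ 10932/9.29945 ≈ 1175.55. Relative error (π(x) − x/ln(x)) / π(x) ≈ 11.41%; the approximation is known to undercount slightly (Li(x) is a better estimate).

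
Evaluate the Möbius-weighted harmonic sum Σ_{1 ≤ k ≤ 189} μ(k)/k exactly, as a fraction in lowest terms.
Σ μ(k)/k = -27041902300620416603296223594221152327628829604011718275600551594065857/5397346292805549782720214077673687806275517530364350655459511599582614290

Values of μ(k) for 1 ≤ k ≤ 189: μ(1) = 1, μ(2) = -1, μ(3) = -1, μ(5) = -1, μ(6) = 1, μ(7) = -1, μ(10) = 1, μ(11) = -1, μ(13) = -1, μ(14) = 1, μ(15) = 1, μ(17) = -1, μ(19) = -1, μ(21) = 1, μ(22) = 1, μ(23) = -1, μ(26) = 1, μ(29) = -1, μ(30) = -1, μ(31) = -1, μ(33) = 1, μ(34) = 1, μ(35) = 1, μ(37) = -1, μ(38) = 1, μ(39) = 1, μ(41) = -1, μ(42) = -1, μ(43) = -1, μ(46) = 1, μ(47) = -1, μ(51) = 1, μ(53) = -1, μ(55) = 1, μ(57) = 1, μ(58) = 1, μ(59) = -1, μ(61) = -1, μ(62) = 1, μ(65) = 1, μ(66) = -1, μ(67) = -1, μ(69) = 1, μ(70) = -1, μ(71) = -1, μ(73) = -1, μ(74) = 1, μ(77) = 1, μ(78) = -1, μ(79) = -1, μ(82) = 1, μ(83) = -1, μ(85) = 1, μ(86) = 1, μ(87) = 1, μ(89) = -1, μ(91) = 1, μ(93) = 1, μ(94) = 1, μ(95) = 1, μ(97) = -1, μ(101) = -1, μ(102) = -1, μ(103) = -1, μ(105) = -1, μ(106) = 1, μ(107) = -1, μ(109) = -1, μ(110) = -1, μ(111) = 1, μ(113) = -1, μ(114) = -1, μ(115) = 1, μ(118) = 1, μ(119) = 1, μ(122) = 1, μ(123) = 1, μ(127) = -1, μ(129) = 1, μ(130) = -1, μ(131) = -1, μ(133) = 1, μ(134) = 1, μ(137) = -1, μ(138) = -1, μ(139) = -1, μ(141) = 1, μ(142) = 1, μ(143) = 1, μ(145) = 1, μ(146) = 1, μ(149) = -1, μ(151) = -1, μ(154) = -1, μ(155) = 1, μ(157) = -1, μ(158) = 1, μ(159) = 1, μ(161) = 1, μ(163) = -1, μ(165) = -1, μ(166) = 1, μ(167) = -1, μ(170) = -1, μ(173) = -1, μ(174) = -1, μ(177) = 1, μ(178) = 1, μ(179) = -1, μ(181) = -1, μ(182) = -1, μ(183) = 1, μ(185) = 1, μ(186) = -1, μ(187) = 1, with μ = 0 on non-squarefree integers. Summing μ(k)/k for k where μ(k) ≠ 0 gives -27041902300620416603296223594221152327628829604011718275600551594065857/5397346292805549782720214077673687806275517530364350655459511599582614290 ≈ -0.0050. (PNT ⟺ this sum → 0 as n → ∞.)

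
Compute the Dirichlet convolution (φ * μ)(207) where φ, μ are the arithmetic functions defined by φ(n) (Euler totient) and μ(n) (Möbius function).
(φ * μ)(207) = 84

Divisors of 207: [1, 3, 9, 23, 69, 207]. For each d | 207:
  d = 1: φ(1) · μ(207/1) = 1 · 0 = 0
  d = 3: φ(3) · μ(207/3) = 2 · 1 = 2
  d = 9: φ(9) · μ(207/9) = 6 · -1 = -6
  d = 23: φ(23) · μ(207/23) = 22 · 0 = 0
  d = 69: φ(69) · μ(207/69) = 44 · -1 = -44
  d = 207: φ(207) · μ(207/207) = 132 · 1 = 132
Summing: (φ * μ)(207) = 0 + 2 + -6 + 0 + -44 + 132 = 84.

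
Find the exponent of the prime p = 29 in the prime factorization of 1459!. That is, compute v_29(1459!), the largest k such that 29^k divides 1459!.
v_29(1459!) = 51

Legendre's formula: v_p(n!) = Σ_{k ≥ 1} ⌊n / p^k⌋. For p = 29, n = 1459, the terms are:
  ⌊1459/29^1⌋ = ⌊1459/29⌋ = 50
  ⌊1459/29^2⌋ = ⌊1459/841⌋ = 1
(the next term ⌊1459/29^3⌋ = 0, terminating the sum). Summing: v_29(1459!) = 50 + 1 = 51.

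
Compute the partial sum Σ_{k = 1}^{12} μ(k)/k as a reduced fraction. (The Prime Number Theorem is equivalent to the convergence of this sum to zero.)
Σ μ(k)/k = -1/2310

Values of μ(k) for 1 ≤ k ≤ 12: μ(1) = 1, μ(2) = -1, μ(3) = -1, μ(5) = -1, μ(6) = 1, μ(7) = -1, μ(10) = 1, μ(11) = -1, with μ = 0 on non-squarefree integers. Summing μ(k)/k for k where μ(k) ≠ 0 gives -1/2310 ≈ -0.0004. (PNT ⟺ this sum → 0 as n → ∞.)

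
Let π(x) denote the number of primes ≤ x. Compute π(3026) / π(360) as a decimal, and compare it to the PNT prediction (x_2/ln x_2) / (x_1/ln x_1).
π(3026)/π(360) = 434/72 ≈ 6.0278;  PNT prediction ≈ 6.1729.

π(360) = 72 and π(3026) = 434, so π(3026)/π(360) ≈ 6.0278. The PNT-predicted ratio is (3026/ln(3026)) / (360/ln(360)) ≈ 6.1729. The two agree to within a few percent, as expected.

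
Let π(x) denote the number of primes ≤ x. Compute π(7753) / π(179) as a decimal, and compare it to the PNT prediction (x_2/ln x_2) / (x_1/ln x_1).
π(7753)/π(179) = 983/41 ≈ 23.9756;  PNT prediction ≈ 25.0876.

π(179) = 41 and π(7753) = 983, so π(7753)/π(179) ≈ 23.9756. The PNT-predicted ratio is (7753/ln(7753)) / (179/ln(179)) ≈ 25.0876. The two agree to within a few percent, as expected.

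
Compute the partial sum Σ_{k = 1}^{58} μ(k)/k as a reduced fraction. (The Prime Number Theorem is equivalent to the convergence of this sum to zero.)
Σ μ(k)/k = 540928002430567981/16294579238595022365

Values of μ(k) for 1 ≤ k ≤ 58: μ(1) = 1, μ(2) = -1, μ(3) = -1, μ(5) = -1, μ(6) = 1, μ(7) = -1, μ(10) = 1, μ(11) = -1, μ(13) = -1, μ(14) = 1, μ(15) = 1, μ(17) = -1, μ(19) = -1, μ(21) = 1, μ(22) = 1, μ(23) = -1, μ(26) = 1, μ(29) = -1, μ(30) = -1, μ(31) = -1, μ(33) = 1, μ(34) = 1, μ(35) = 1, μ(37) = -1, μ(38) = 1, μ(39) = 1, μ(41) = -1, μ(42) = -1, μ(43) = -1, μ(46) = 1, μ(47) = -1, μ(51) = 1, μ(53) = -1, μ(55) = 1, μ(57) = 1, μ(58) = 1, with μ = 0 on non-squarefree integers. Summing μ(k)/k for k where μ(k) ≠ 0 gives 540928002430567981/16294579238595022365 ≈ 0.0332. (PNT ⟺ this sum → 0 as n → ∞.)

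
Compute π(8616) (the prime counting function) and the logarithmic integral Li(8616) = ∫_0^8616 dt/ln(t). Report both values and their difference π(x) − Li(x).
π(8616) = 1072;  Li(8616) ≈ 1094.67;  π(x) − Li(x) ≈ -22.67.

Direct count of primes ≤ 8616 gives π(8616) = 1072. Numerical evaluation of the logarithmic integral gives Li(8616) ≈ 1094.67. The difference π(x) − Li(x) ≈ -22.67 is typically negative for small/moderate x (Li(x) overestimates), though Littlewood's theorem shows this sign changes infinitely often.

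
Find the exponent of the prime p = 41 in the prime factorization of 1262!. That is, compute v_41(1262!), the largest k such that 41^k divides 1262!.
v_41(1262!) = 30

Legendre's formula: v_p(n!) = Σ_{k ≥ 1} ⌊n / p^k⌋. For p = 41, n = 1262, the terms are:
  ⌊1262/41^1⌋ = ⌊1262/41⌋ = 30
(the next term ⌊1262/41^2⌋ = 0, terminating the sum). Summing: v_41(1262!) = 30 = 30.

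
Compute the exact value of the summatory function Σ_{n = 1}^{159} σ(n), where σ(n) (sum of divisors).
Σ_{n ≤ 159} σ(n) = 20776

Compute σ(n) for each 1 ≤ n ≤ 159: σ(1) = 1, σ(2) = 3, σ(3) = 4, σ(4) = 7, σ(5) = 6, σ(6) = 12, σ(7) = 8, σ(8) = 15, σ(9) = 13, σ(10) = 18, σ(11) = 12, σ(12) = 28, σ(13) = 14, σ(14) = 24, σ(15) = 24, σ(16) = 31, σ(17) = 18, σ(18) = 39, σ(19) = 20, σ(20) = 42, σ(21) = 32, σ(22) = 36, σ(23) = 24, σ(24) = 60, σ(25) = 31, σ(26) = 42, σ(27) = 40, σ(28) = 56, σ(29) = 30, σ(30) = 72, σ(31) = 32, σ(32) = 63, σ(33) = 48, σ(34) = 54, σ(35) = 48, σ(36) = 91, σ(37) = 38, σ(38) = 60, σ(39) = 56, σ(40) = 90, σ(41) = 42, σ(42) = 96, σ(43) = 44, σ(44) = 84, σ(45) = 78, σ(46) = 72, σ(47) = 48, σ(48) = 124, σ(49) = 57, σ(50) = 93, σ(51) = 72, σ(52) = 98, σ(53) = 54, σ(54) = 120, σ(55) = 72, σ(56) = 120, σ(57) = 80, σ(58) = 90, σ(59) = 60, σ(60) = 168, σ(61) = 62, σ(62) = 96, σ(63) = 104, σ(64) = 127, σ(65) = 84, σ(66) = 144, σ(67) = 68, σ(68) = 126, σ(69) = 96, σ(70) = 144, σ(71) = 72, σ(72) = 195, σ(73) = 74, σ(74) = 114, σ(75) = 124, σ(76) = 140, σ(77) = 96, σ(78) = 168, σ(79) = 80, σ(80) = 186, σ(81) = 121, σ(82) = 126, σ(83) = 84, σ(84) = 224, σ(85) = 108, σ(86) = 132, σ(87) = 120, σ(88) = 180, σ(89) = 90, σ(90) = 234, σ(91) = 112, σ(92) = 168, σ(93) = 128, σ(94) = 144, σ(95) = 120, σ(96) = 252, σ(97) = 98, σ(98) = 171, σ(99) = 156, σ(100) = 217, σ(101) = 102, σ(102) = 216, σ(103) = 104, σ(104) = 210, σ(105) = 192, σ(106) = 162, σ(107) = 108, σ(108) = 280, σ(109) = 110, σ(110) = 216, σ(111) = 152, σ(112) = 248, σ(113) = 114, σ(114) = 240, σ(115) = 144, σ(116) = 210, σ(117) = 182, σ(118) = 180, σ(119) = 144, σ(120) = 360, σ(121) = 133, σ(122) = 186, σ(123) = 168, σ(124) = 224, σ(125) = 156, σ(126) = 312, σ(127) = 128, σ(128) = 255, σ(129) = 176, σ(130) = 252, σ(131) = 132, σ(132) = 336, σ(133) = 160, σ(134) = 204, σ(135) = 240, σ(136) = 270, σ(137) = 138, σ(138) = 288, σ(139) = 140, σ(140) = 336, σ(141) = 192, σ(142) = 216, σ(143) = 168, σ(144) = 403, σ(145) = 180, σ(146) = 222, σ(147) = 228, σ(148) = 266, σ(149) = 150, σ(150) = 372, σ(151) = 152, σ(152) = 300, σ(153) = 234, σ(154) = 288, σ(155) = 192, σ(156) = 392, σ(157) = 158, σ(158) = 240, σ(159) = 216. Summing all 159 values: 20776. (Average order: Σ_{n ≤ x} σ(n) ~ (π²/12) x². For x = 159, (π²/12)·159² ≈ 20792.79.)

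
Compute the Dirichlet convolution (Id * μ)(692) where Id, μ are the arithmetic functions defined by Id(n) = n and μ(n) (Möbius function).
(Id * μ)(692) = 344

Divisors of 692: [1, 2, 4, 173, 346, 692]. For each d | 692:
  d = 1: Id(1) · μ(692/1) = 1 · 0 = 0
  d = 2: Id(2) · μ(692/2) = 2 · 1 = 2
  d = 4: Id(4) · μ(692/4) = 4 · -1 = -4
  d = 173: Id(173) · μ(692/173) = 173 · 0 = 0
  d = 346: Id(346) · μ(692/346) = 346 · -1 = -346
  d = 692: Id(692) · μ(692/692) = 692 · 1 = 692
Summing: (Id * μ)(692) = 0 + 2 + -4 + 0 + -346 + 692 = 344.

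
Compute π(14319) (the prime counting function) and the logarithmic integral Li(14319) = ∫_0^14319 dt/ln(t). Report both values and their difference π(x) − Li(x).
π(14319) = 1678;  Li(14319) ≈ 1705.63;  π(x) − Li(x) ≈ -27.63.

Direct count of primes ≤ 14319 gives π(14319) = 1678. Numerical evaluation of the logarithmic integral gives Li(14319) ≈ 1705.63. The difference π(x) − Li(x) ≈ -27.63 is typically negative for small/moderate x (Li(x) overestimates), though Littlewood's theorem shows this sign changes infinitely often.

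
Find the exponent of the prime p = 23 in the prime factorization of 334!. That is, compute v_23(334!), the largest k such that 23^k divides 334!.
v_23(334!) = 14

Legendre's formula: v_p(n!) = Σ_{k ≥ 1} ⌊n / p^k⌋. For p = 23, n = 334, the terms are:
  ⌊334/23^1⌋ = ⌊334/23⌋ = 14
(the next term ⌊334/23^2⌋ = 0, terminating the sum). Summing: v_23(334!) = 14 = 14.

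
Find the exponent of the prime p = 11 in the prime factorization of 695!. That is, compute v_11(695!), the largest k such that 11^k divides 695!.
v_11(695!) = 68

Legendre's formula: v_p(n!) = Σ_{k ≥ 1} ⌊n / p^k⌋. For p = 11, n = 695, the terms are:
  ⌊695/11^1⌋ = ⌊695/11⌋ = 63
  ⌊695/11^2⌋ = ⌊695/121⌋ = 5
(the next term ⌊695/11^3⌋ = 0, terminating the sum). Summing: v_11(695!) = 63 + 5 = 68.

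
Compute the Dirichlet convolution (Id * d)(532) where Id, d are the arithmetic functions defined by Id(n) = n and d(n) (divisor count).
(Id * d)(532) = 2079

Divisors of 532: [1, 2, 4, 7, 14, 19, 28, 38, 76, 133, 266, 532]. For each d | 532:
  d = 1: Id(1) · d(532/1) = 1 · 12 = 12
  d = 2: Id(2) · d(532/2) = 2 · 8 = 16
  d = 4: Id(4) · d(532/4) = 4 · 4 = 16
  d = 7: Id(7) · d(532/7) = 7 · 6 = 42
  d = 14: Id(14) · d(532/14) = 14 · 4 = 56
  d = 19: Id(19) · d(532/19) = 19 · 6 = 114
  d = 28: Id(28) · d(532/28) = 28 · 2 = 56
  d = 38: Id(38) · d(532/38) = 38 · 4 = 152
  d = 76: Id(76) · d(532/76) = 76 · 2 = 152
  d = 133: Id(133) · d(532/133) = 133 · 3 = 399
  d = 266: Id(266) · d(532/266) = 266 · 2 = 532
  d = 532: Id(532) · d(532/532) = 532 · 1 = 532
Summing: (Id * d)(532) = 12 + 16 + 16 + 42 + 56 + 114 + 56 + 152 + 152 + 399 + 532 + 532 = 2079.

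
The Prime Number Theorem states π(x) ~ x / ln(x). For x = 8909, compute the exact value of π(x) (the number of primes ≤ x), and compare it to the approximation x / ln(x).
π(8909) = 1108;  x/ln(x) ≈ 979.57;  relative error ≈ 11.59%.

Directly count primes up to 8909: π(8909) = 1108. The PNT approximation gives 8909/ln(8909) ≈ 8909/9.09482 ≈ 979.57. Relative error (π(x) − x/ln(x)) / π(x) ≈ 11.59%; the approximation is known to undercount slightly (Li(x) is a better estimate).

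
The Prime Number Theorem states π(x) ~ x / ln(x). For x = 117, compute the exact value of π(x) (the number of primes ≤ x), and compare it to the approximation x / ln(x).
π(117) = 30;  x/ln(x) ≈ 24.57;  relative error ≈ 18.10%.

Directly count primes up to 117: π(117) = 30. The PNT approximation gives 117/ln(117) ≈ 117/4.76217 ≈ 24.57. Relative error (π(x) − x/ln(x)) / π(x) ≈ 18.10%; the approximation is known to undercount slightly (Li(x) is a better estimate).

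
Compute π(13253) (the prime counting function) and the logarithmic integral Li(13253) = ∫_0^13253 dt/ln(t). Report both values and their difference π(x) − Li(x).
π(13253) = 1575;  Li(13253) ≈ 1593.79;  π(x) − Li(x) ≈ -18.79.

Direct count of primes ≤ 13253 gives π(13253) = 1575. Numerical evaluation of the logarithmic integral gives Li(13253) ≈ 1593.79. The difference π(x) − Li(x) ≈ -18.79 is typically negative for small/moderate x (Li(x) overestimates), though Littlewood's theorem shows this sign changes infinitely often.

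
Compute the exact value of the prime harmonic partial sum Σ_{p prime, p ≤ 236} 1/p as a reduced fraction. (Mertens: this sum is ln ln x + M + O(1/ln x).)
Σ 1/p = 8762990377702925264993654890050782886250854676753323401606562622367345144099360398279019780479/4445236185272185438169240794291312557432222642727183809026451438704160103479600800432029464270

π(236) = 51, so the primes ≤ 236 are [2, 3, 5, 7, 11, 13, 17, 19, 23, 29, 31, 37, 41, 43, 47, 53, 59, 61, 67, 71, 73, 79, 83, 89, 97, 101, 103, 107, 109, 113, 127, 131, 137, 139, 149, 151, 157, 163, 167, 173, 179, 181, 191, 193, 197, 199, 211, 223, 227, 229, 233]. Summing 1/p over these primes: 8762990377702925264993654890050782886250854676753323401606562622367345144099360398279019780479/4445236185272185438169240794291312557432222642727183809026451438704160103479600800432029464270 ≈ 1.9713. Mertens estimate ln ln(236) + 0.2615 ≈ 1.9596.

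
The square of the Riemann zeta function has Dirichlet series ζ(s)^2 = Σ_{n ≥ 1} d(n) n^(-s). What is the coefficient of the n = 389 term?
d(389) = 2

ζ(s)^2 = (Σ 1/m^s)(Σ 1/k^s). The coefficient of 1/n^s in the product is the number of ordered pairs (m, k) with mk = n, which equals d(n). For n = 389, divisors are [1, 389], so d(389) = 2.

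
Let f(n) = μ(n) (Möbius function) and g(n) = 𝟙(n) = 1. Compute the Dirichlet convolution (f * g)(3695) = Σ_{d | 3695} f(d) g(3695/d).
(μ * 𝟙)(3695) = 0

Divisors of 3695: [1, 5, 739, 3695]. For each d | 3695:
  d = 1: μ(1) · 𝟙(3695/1) = 1 · 1 = 1
  d = 5: μ(5) · 𝟙(3695/5) = -1 · 1 = -1
  d = 739: μ(739) · 𝟙(3695/739) = -1 · 1 = -1
  d = 3695: μ(3695) · 𝟙(3695/3695) = 1 · 1 = 1
Summing: (μ * 𝟙)(3695) = 1 + -1 + -1 + 1 = 0.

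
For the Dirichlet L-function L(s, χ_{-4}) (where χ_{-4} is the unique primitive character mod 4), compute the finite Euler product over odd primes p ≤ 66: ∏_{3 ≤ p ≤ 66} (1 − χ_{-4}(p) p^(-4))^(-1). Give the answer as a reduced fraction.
∏ = 81934214988902113115031508050672702841756592198516788686922065253543/82850154482442028729801746725895742819441886414557775886809038848000

The odd primes p ≤ 66 are [3, 5, 7, 11, 13, 17, 19, 23, 29, 31, 37, 41, 43, 47, 53, 59, 61]. For each, χ(p) = 1 if p ≡ 1 mod 4, χ(p) = −1 if p ≡ 3 mod 4. Taking (1 − χ(p)/p^4)^(-1) = p^4/(p^4 − χ(p)): (1 − (-1)/3^4)^(-1) · (1 − (1)/5^4)^(-1) · (1 − (-1)/7^4)^(-1) · (1 − (-1)/11^4)^(-1) · (1 − (1)/13^4)^(-1) · (1 − (1)/17^4)^(-1) · (1 − (-1)/19^4)^(-1) · (1 − (-1)/23^4)^(-1) · (1 − (1)/29^4)^(-1) · (1 − (-1)/31^4)^(-1) · (1 − (1)/37^4)^(-1) · (1 − (1)/41^4)^(-1) · (1 − (-1)/43^4)^(-1) · (1 − (-1)/47^4)^(-1) · (1 − (1)/53^4)^(-1) · (1 − (-1)/59^4)^(-1) · (1 − (1)/61^4)^(-1) = 81934214988902113115031508050672702841756592198516788686922065253543/82850154482442028729801746725895742819441886414557775886809038848000.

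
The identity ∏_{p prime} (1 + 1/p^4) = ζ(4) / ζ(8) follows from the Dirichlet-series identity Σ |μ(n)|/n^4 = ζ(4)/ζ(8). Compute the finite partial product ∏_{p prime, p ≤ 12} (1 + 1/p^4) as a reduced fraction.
∏ = 1918185173881/1779622700625

The primes p ≤ 12 are [2, 3, 5, 7, 11]. For each, (1 + 1/p^4) = (p^4 + 1)/p^4. Multiplying these fractions over p ∈ [2, 3, 5, 7, 11] gives 1918185173881/1779622700625. (In the limit P → ∞ this tends to ζ(4)/ζ(8).)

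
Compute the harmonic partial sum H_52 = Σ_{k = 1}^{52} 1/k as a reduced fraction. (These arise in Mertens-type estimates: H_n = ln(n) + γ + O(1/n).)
H_52 = 14063600165435720745359/3099044504245996706400

Direct summation: H_52 = 1 + 1/2 + ... + 1/52. The least common denominator is lcm(1, ..., 52) = 3099044504245996706400; over this denominator the numerator is 3099044504245996706400 + 1549522252122998353200 + 1033014834748665568800 + 774761126061499176600 + 619808900849199341280 + 516507417374332784400 + 442720643463713815200 + 387380563030749588300 + 344338278249555189600 + 309904450424599670640 + 281731318567817882400 + 258253708687166392200 + 238388038788153592800 + 221360321731856907600 + 206602966949733113760 + 193690281515374794150 + 182296735543882159200 + 172169139124777594800 + 163107605486631405600 + 154952225212299835320 + 147573547821237938400 + 140865659283908941200 + 134741065401999856800 + 129126854343583196100 + 123961780169839868256 + 119194019394076796400 + 114779426083185063200 + 110680160865928453800 + 106863603594689541600 + 103301483474866556880 + 99969177556322474400 + 96845140757687397075 + 93910439522605960800 + 91148367771941079600 + 88544128692742763040 + 86084569562388797400 + 83757959574216127200 + 81553802743315702800 + 79462679596051197600 + 77476112606149917660 + 75586451323073090400 + 73786773910618969200 + 72070802424325504800 + 70432829641954470600 + 68867655649911037920 + 67370532700999928400 + 65937117111616951200 + 64563427171791598050 + 63245806209101973600 + 61980890084919934128 + 60765578514627386400 + 59597009697038398200 = 14063600165435720745359, so H_52 = 14063600165435720745359/3099044504245996706400 (already in lowest terms) ≈ 4.53804. (The PNT-adjacent estimate ln(52) + γ ≈ 4.52846 matches within O(1/n).)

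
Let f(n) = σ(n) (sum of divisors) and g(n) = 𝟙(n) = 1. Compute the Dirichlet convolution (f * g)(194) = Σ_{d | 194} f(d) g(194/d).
(σ * 𝟙)(194) = 396

Divisors of 194: [1, 2, 97, 194]. For each d | 194:
  d = 1: σ(1) · 𝟙(194/1) = 1 · 1 = 1
  d = 2: σ(2) · 𝟙(194/2) = 3 · 1 = 3
  d = 97: σ(97) · 𝟙(194/97) = 98 · 1 = 98
  d = 194: σ(194) · 𝟙(194/194) = 294 · 1 = 294
Summing: (σ * 𝟙)(194) = 1 + 3 + 98 + 294 = 396.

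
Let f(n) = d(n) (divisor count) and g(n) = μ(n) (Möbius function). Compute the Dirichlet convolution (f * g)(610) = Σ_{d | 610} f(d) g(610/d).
(d * μ)(610) = 1

Divisors of 610: [1, 2, 5, 10, 61, 122, 305, 610]. For each d | 610:
  d = 1: d(1) · μ(610/1) = 1 · -1 = -1
  d = 2: d(2) · μ(610/2) = 2 · 1 = 2
  d = 5: d(5) · μ(610/5) = 2 · 1 = 2
  d = 10: d(10) · μ(610/10) = 4 · -1 = -4
  d = 61: d(61) · μ(610/61) = 2 · 1 = 2
  d = 122: d(122) · μ(610/122) = 4 · -1 = -4
  d = 305: d(305) · μ(610/305) = 4 · -1 = -4
  d = 610: d(610) · μ(610/610) = 8 · 1 = 8
Summing: (d * μ)(610) = -1 + 2 + 2 + -4 + 2 + -4 + -4 + 8 = 1.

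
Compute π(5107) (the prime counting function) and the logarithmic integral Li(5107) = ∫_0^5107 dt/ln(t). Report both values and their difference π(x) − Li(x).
π(5107) = 683;  Li(5107) ≈ 696.83;  π(x) − Li(x) ≈ -13.83.

Direct count of primes ≤ 5107 gives π(5107) = 683. Numerical evaluation of the logarithmic integral gives Li(5107) ≈ 696.83. The difference π(x) − Li(x) ≈ -13.83 is typically negative for small/moderate x (Li(x) overestimates), though Littlewood's theorem shows this sign changes infinitely often.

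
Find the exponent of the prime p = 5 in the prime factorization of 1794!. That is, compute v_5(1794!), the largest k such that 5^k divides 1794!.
v_5(1794!) = 445

Legendre's formula: v_p(n!) = Σ_{k ≥ 1} ⌊n / p^k⌋. For p = 5, n = 1794, the terms are:
  ⌊1794/5^1⌋ = ⌊1794/5⌋ = 358
  ⌊1794/5^2⌋ = ⌊1794/25⌋ = 71
  ⌊1794/5^3⌋ = ⌊1794/125⌋ = 14
  ⌊1794/5^4⌋ = ⌊1794/625⌋ = 2
(the next term ⌊1794/5^5⌋ = 0, terminating the sum). Summing: v_5(1794!) = 358 + 71 + 14 + 2 = 445.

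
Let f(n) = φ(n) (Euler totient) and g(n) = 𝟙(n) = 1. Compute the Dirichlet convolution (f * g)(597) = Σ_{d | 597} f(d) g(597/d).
(φ * 𝟙)(597) = 597

Divisors of 597: [1, 3, 199, 597]. For each d | 597:
  d = 1: φ(1) · 𝟙(597/1) = 1 · 1 = 1
  d = 3: φ(3) · 𝟙(597/3) = 2 · 1 = 2
  d = 199: φ(199) · 𝟙(597/199) = 198 · 1 = 198
  d = 597: φ(597) · 𝟙(597/597) = 396 · 1 = 396
Summing: (φ * 𝟙)(597) = 1 + 2 + 198 + 396 = 597.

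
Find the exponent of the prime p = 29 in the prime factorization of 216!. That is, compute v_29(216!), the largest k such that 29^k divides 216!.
v_29(216!) = 7

Legendre's formula: v_p(n!) = Σ_{k ≥ 1} ⌊n / p^k⌋. For p = 29, n = 216, the terms are:
  ⌊216/29^1⌋ = ⌊216/29⌋ = 7
(the next term ⌊216/29^2⌋ = 0, terminating the sum). Summing: v_29(216!) = 7 = 7.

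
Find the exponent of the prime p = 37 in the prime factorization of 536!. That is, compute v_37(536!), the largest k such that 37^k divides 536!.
v_37(536!) = 14

Legendre's formula: v_p(n!) = Σ_{k ≥ 1} ⌊n / p^k⌋. For p = 37, n = 536, the terms are:
  ⌊536/37^1⌋ = ⌊536/37⌋ = 14
(the next term ⌊536/37^2⌋ = 0, terminating the sum). Summing: v_37(536!) = 14 = 14.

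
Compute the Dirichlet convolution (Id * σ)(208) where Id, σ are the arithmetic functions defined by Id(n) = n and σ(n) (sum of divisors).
(Id * σ)(208) = 3483

Divisors of 208: [1, 2, 4, 8, 13, 16, 26, 52, 104, 208]. For each d | 208:
  d = 1: Id(1) · σ(208/1) = 1 · 434 = 434
  d = 2: Id(2) · σ(208/2) = 2 · 210 = 420
  d = 4: Id(4) · σ(208/4) = 4 · 98 = 392
  d = 8: Id(8) · σ(208/8) = 8 · 42 = 336
  d = 13: Id(13) · σ(208/13) = 13 · 31 = 403
  d = 16: Id(16) · σ(208/16) = 16 · 14 = 224
  d = 26: Id(26) · σ(208/26) = 26 · 15 = 390
  d = 52: Id(52) · σ(208/52) = 52 · 7 = 364
  d = 104: Id(104) · σ(208/104) = 104 · 3 = 312
  d = 208: Id(208) · σ(208/208) = 208 · 1 = 208
Summing: (Id * σ)(208) = 434 + 420 + 392 + 336 + 403 + 224 + 390 + 364 + 312 + 208 = 3483.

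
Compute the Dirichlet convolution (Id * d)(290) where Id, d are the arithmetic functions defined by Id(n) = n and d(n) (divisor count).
(Id * d)(290) = 868

Divisors of 290: [1, 2, 5, 10, 29, 58, 145, 290]. For each d | 290:
  d = 1: Id(1) · d(290/1) = 1 · 8 = 8
  d = 2: Id(2) · d(290/2) = 2 · 4 = 8
  d = 5: Id(5) · d(290/5) = 5 · 4 = 20
  d = 10: Id(10) · d(290/10) = 10 · 2 = 20
  d = 29: Id(29) · d(290/29) = 29 · 4 = 116
  d = 58: Id(58) · d(290/58) = 58 · 2 = 116
  d = 145: Id(145) · d(290/145) = 145 · 2 = 290
  d = 290: Id(290) · d(290/290) = 290 · 1 = 290
Summing: (Id * d)(290) = 8 + 8 + 20 + 20 + 116 + 116 + 290 + 290 = 868.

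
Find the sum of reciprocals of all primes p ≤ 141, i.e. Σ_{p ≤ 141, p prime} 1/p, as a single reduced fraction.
Σ 1/p = 18825509850919239131453102166593625244431364344421618363/10014646650599190067509233131649940057366334653200433090

π(141) = 34, so the primes ≤ 141 are [2, 3, 5, 7, 11, 13, 17, 19, 23, 29, 31, 37, 41, 43, 47, 53, 59, 61, 67, 71, 73, 79, 83, 89, 97, 101, 103, 107, 109, 113, 127, 131, 137, 139]. Summing 1/p over these primes: 18825509850919239131453102166593625244431364344421618363/10014646650599190067509233131649940057366334653200433090 ≈ 1.8798. Mertens estimate ln ln(141) + 0.2615 ≈ 1.8606.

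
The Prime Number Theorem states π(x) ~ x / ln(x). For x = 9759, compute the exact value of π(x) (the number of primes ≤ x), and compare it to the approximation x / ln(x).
π(9759) = 1203;  x/ln(x) ≈ 1062.38;  relative error ≈ 11.69%.

Directly count primes up to 9759: π(9759) = 1203. The PNT approximation gives 9759/ln(9759) ≈ 9759/9.18595 ≈ 1062.38. Relative error (π(x) − x/ln(x)) / π(x) ≈ 11.69%; the approximation is known to undercount slightly (Li(x) is a better estimate).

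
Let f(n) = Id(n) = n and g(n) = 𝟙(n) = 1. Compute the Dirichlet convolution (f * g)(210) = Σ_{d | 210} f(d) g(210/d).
(Id * 𝟙)(210) = 576

Divisors of 210: [1, 2, 3, 5, 6, 7, 10, 14, 15, 21, 30, 35, 42, 70, 105, 210]. For each d | 210:
  d = 1: Id(1) · 𝟙(210/1) = 1 · 1 = 1
  d = 2: Id(2) · 𝟙(210/2) = 2 · 1 = 2
  d = 3: Id(3) · 𝟙(210/3) = 3 · 1 = 3
  d = 5: Id(5) · 𝟙(210/5) = 5 · 1 = 5
  d = 6: Id(6) · 𝟙(210/6) = 6 · 1 = 6
  d = 7: Id(7) · 𝟙(210/7) = 7 · 1 = 7
  d = 10: Id(10) · 𝟙(210/10) = 10 · 1 = 10
  d = 14: Id(14) · 𝟙(210/14) = 14 · 1 = 14
  d = 15: Id(15) · 𝟙(210/15) = 15 · 1 = 15
  d = 21: Id(21) · 𝟙(210/21) = 21 · 1 = 21
  d = 30: Id(30) · 𝟙(210/30) = 30 · 1 = 30
  d = 35: Id(35) · 𝟙(210/35) = 35 · 1 = 35
  d = 42: Id(42) · 𝟙(210/42) = 42 · 1 = 42
  d = 70: Id(70) · 𝟙(210/70) = 70 · 1 = 70
  d = 105: Id(105) · 𝟙(210/105) = 105 · 1 = 105
  d = 210: Id(210) · 𝟙(210/210) = 210 · 1 = 210
Summing: (Id * 𝟙)(210) = 1 + 2 + 3 + 5 + 6 + 7 + 10 + 14 + 15 + 21 + 30 + 35 + 42 + 70 + 105 + 210 = 576.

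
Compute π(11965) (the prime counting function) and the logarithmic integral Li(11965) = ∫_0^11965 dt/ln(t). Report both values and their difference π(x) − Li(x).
π(11965) = 1434;  Li(11965) ≈ 1457.37;  π(x) − Li(x) ≈ -23.37.

Direct count of primes ≤ 11965 gives π(11965) = 1434. Numerical evaluation of the logarithmic integral gives Li(11965) ≈ 1457.37. The difference π(x) − Li(x) ≈ -23.37 is typically negative for small/moderate x (Li(x) overestimates), though Littlewood's theorem shows this sign changes infinitely often.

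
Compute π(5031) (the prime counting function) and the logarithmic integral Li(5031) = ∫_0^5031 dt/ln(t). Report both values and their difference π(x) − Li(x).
π(5031) = 674;  Li(5031) ≈ 687.92;  π(x) − Li(x) ≈ -13.92.

Direct count of primes ≤ 5031 gives π(5031) = 674. Numerical evaluation of the logarithmic integral gives Li(5031) ≈ 687.92. The difference π(x) − Li(x) ≈ -13.92 is typically negative for small/moderate x (Li(x) overestimates), though Littlewood's theorem shows this sign changes infinitely often.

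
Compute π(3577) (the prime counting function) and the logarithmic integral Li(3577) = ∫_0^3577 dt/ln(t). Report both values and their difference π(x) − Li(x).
π(3577) = 500;  Li(3577) ≈ 514.02;  π(x) − Li(x) ≈ -14.02.

Direct count of primes ≤ 3577 gives π(3577) = 500. Numerical evaluation of the logarithmic integral gives Li(3577) ≈ 514.02. The difference π(x) − Li(x) ≈ -14.02 is typically negative for small/moderate x (Li(x) overestimates), though Littlewood's theorem shows this sign changes infinitely often.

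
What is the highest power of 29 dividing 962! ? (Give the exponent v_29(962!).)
v_29(962!) = 34

Legendre's formula: v_p(n!) = Σ_{k ≥ 1} ⌊n / p^k⌋. For p = 29, n = 962, the terms are:
  ⌊962/29^1⌋ = ⌊962/29⌋ = 33
  ⌊962/29^2⌋ = ⌊962/841⌋ = 1
(the next term ⌊962/29^3⌋ = 0, terminating the sum). Summing: v_29(962!) = 33 + 1 = 34.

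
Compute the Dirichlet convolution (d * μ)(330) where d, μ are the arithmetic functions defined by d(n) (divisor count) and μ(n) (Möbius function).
(d * μ)(330) = 1

Divisors of 330: [1, 2, 3, 5, 6, 10, 11, 15, 22, 30, 33, 55, 66, 110, 165, 330]. For each d | 330:
  d = 1: d(1) · μ(330/1) = 1 · 1 = 1
  d = 2: d(2) · μ(330/2) = 2 · -1 = -2
  d = 3: d(3) · μ(330/3) = 2 · -1 = -2
  d = 5: d(5) · μ(330/5) = 2 · -1 = -2
  d = 6: d(6) · μ(330/6) = 4 · 1 = 4
  d = 10: d(10) · μ(330/10) = 4 · 1 = 4
  d = 11: d(11) · μ(330/11) = 2 · -1 = -2
  d = 15: d(15) · μ(330/15) = 4 · 1 = 4
  d = 22: d(22) · μ(330/22) = 4 · 1 = 4
  d = 30: d(30) · μ(330/30) = 8 · -1 = -8
  d = 33: d(33) · μ(330/33) = 4 · 1 = 4
  d = 55: d(55) · μ(330/55) = 4 · 1 = 4
  d = 66: d(66) · μ(330/66) = 8 · -1 = -8
  d = 110: d(110) · μ(330/110) = 8 · -1 = -8
  d = 165: d(165) · μ(330/165) = 8 · -1 = -8
  d = 330: d(330) · μ(330/330) = 16 · 1 = 16
Summing: (d * μ)(330) = 1 + -2 + -2 + -2 + 4 + 4 + -2 + 4 + 4 + -8 + 4 + 4 + -8 + -8 + -8 + 16 = 1.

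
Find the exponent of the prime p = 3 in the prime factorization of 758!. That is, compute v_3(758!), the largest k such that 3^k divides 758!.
v_3(758!) = 377

Legendre's formula: v_p(n!) = Σ_{k ≥ 1} ⌊n / p^k⌋. For p = 3, n = 758, the terms are:
  ⌊758/3^1⌋ = ⌊758/3⌋ = 252
  ⌊758/3^2⌋ = ⌊758/9⌋ = 84
  ⌊758/3^3⌋ = ⌊758/27⌋ = 28
  ⌊758/3^4⌋ = ⌊758/81⌋ = 9
  ⌊758/3^5⌋ = ⌊758/243⌋ = 3
  ⌊758/3^6⌋ = ⌊758/729⌋ = 1
(the next term ⌊758/3^7⌋ = 0, terminating the sum). Summing: v_3(758!) = 252 + 84 + 28 + 9 + 3 + 1 = 377.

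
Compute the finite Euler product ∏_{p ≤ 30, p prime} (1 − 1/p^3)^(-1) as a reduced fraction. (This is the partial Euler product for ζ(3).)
∏ = 1089297728822056325/906313660797210624

The primes p ≤ 30 are [2, 3, 5, 7, 11, 13, 17, 19, 23, 29]. For each prime, (1 − 1/p^3)^(-1) = p^3 / (p^3 − 1). The product is (1 − 1/2^3)^(-1), (1 − 1/3^3)^(-1), (1 − 1/5^3)^(-1), (1 − 1/7^3)^(-1), (1 − 1/11^3)^(-1), (1 − 1/13^3)^(-1), (1 − 1/17^3)^(-1), (1 − 1/19^3)^(-1), (1 − 1/23^3)^(-1), (1 − 1/29^3)^(-1) = ∏ p^3 / (p^3 − 1) = 1089297728822056325/906313660797210624.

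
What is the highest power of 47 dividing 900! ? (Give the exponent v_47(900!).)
v_47(900!) = 19

Legendre's formula: v_p(n!) = Σ_{k ≥ 1} ⌊n / p^k⌋. For p = 47, n = 900, the terms are:
  ⌊900/47^1⌋ = ⌊900/47⌋ = 19
(the next term ⌊900/47^2⌋ = 0, terminating the sum). Summing: v_47(900!) = 19 = 19.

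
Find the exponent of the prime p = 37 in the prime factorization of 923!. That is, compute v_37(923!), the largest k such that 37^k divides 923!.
v_37(923!) = 24

Legendre's formula: v_p(n!) = Σ_{k ≥ 1} ⌊n / p^k⌋. For p = 37, n = 923, the terms are:
  ⌊923/37^1⌋ = ⌊923/37⌋ = 24
(the next term ⌊923/37^2⌋ = 0, terminating the sum). Summing: v_37(923!) = 24 = 24.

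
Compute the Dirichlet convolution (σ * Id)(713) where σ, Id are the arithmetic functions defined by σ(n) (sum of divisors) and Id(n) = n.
(σ * Id)(713) = 2961

Divisors of 713: [1, 23, 31, 713]. For each d | 713:
  d = 1: σ(1) · Id(713/1) = 1 · 713 = 713
  d = 23: σ(23) · Id(713/23) = 24 · 31 = 744
  d = 31: σ(31) · Id(713/31) = 32 · 23 = 736
  d = 713: σ(713) · Id(713/713) = 768 · 1 = 768
Summing: (σ * Id)(713) = 713 + 744 + 736 + 768 = 2961.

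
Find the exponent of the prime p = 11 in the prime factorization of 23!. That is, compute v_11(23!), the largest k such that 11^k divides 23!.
v_11(23!) = 2

Legendre's formula: v_p(n!) = Σ_{k ≥ 1} ⌊n / p^k⌋. For p = 11, n = 23, the terms are:
  ⌊23/11^1⌋ = ⌊23/11⌋ = 2
(the next term ⌊23/11^2⌋ = 0, terminating the sum). Summing: v_11(23!) = 2 = 2.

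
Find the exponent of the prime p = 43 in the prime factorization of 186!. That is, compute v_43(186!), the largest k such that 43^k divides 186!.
v_43(186!) = 4

Legendre's formula: v_p(n!) = Σ_{k ≥ 1} ⌊n / p^k⌋. For p = 43, n = 186, the terms are:
  ⌊186/43^1⌋ = ⌊186/43⌋ = 4
(the next term ⌊186/43^2⌋ = 0, terminating the sum). Summing: v_43(186!) = 4 = 4.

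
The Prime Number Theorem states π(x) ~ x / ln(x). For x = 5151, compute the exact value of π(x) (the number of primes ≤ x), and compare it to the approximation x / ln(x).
π(5151) = 686;  x/ln(x) ≈ 602.67;  relative error ≈ 12.15%.

Directly count primes up to 5151: π(5151) = 686. The PNT approximation gives 5151/ln(5151) ≈ 5151/8.54695 ≈ 602.67. Relative error (π(x) − x/ln(x)) / π(x) ≈ 12.15%; the approximation is known to undercount slightly (Li(x) is a better estimate).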